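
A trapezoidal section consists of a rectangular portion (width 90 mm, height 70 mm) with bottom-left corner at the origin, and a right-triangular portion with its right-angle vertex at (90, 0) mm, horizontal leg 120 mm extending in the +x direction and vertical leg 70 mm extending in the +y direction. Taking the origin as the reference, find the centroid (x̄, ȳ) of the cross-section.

rectangular portion: A = 90 × 70 = 6300.00, centroid at (45.00, 35.00).
triangular portion: A = ½·120·70 = 4200.00, centroid at (130.00, 23.33).
ΣA = 10500.00 mm², ΣAx̄ = 829500.00 mm³, ΣAȳ = 318500.00 mm³.
x̄ = 829500.00/10500.00 = 79.00 mm; ȳ = 318500.00/10500.00 = 30.33 mm.

x̄ = 79.00 mm, ȳ = 30.33 mm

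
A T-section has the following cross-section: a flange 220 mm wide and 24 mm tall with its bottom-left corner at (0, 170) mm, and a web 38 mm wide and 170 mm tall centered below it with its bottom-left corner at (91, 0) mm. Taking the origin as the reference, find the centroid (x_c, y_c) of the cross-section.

Part | A | x̄ᵢ | ȳᵢ | A·x̄ᵢ | A·ȳᵢ
web | 6460.00 | 110.00 | 85.00 | 710600.00 | 549100.00
flange | 5280.00 | 110.00 | 182.00 | 580800.00 | 960960.00
Σ | 11740.00 |  |  | 1291400.00 | 1510060.00
x_c = 1291400.00 / 11740.00 = 110.00 mm
y_c = 1510060.00 / 11740.00 = 128.63 mm

x_c = 110.00 mm, y_c = 128.63 mm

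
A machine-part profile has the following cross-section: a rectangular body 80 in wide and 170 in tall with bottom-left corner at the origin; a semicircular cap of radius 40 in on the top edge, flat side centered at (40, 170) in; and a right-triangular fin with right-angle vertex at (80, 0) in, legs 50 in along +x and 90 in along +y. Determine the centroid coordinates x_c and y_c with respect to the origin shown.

x_c = 46.94 in, y_c = 92.22 in

rectangular body: A = 80 × 170 = 13600.00, centroid at (40.00, 85.00).
semicircular top: A = ½π·40² = 2513.27, centroid at (40.00, 186.98).
triangular fin: A = ½·50·90 = 2250.00, centroid at (96.67, 30.00).
ΣA = 18363.27 in², ΣAx_c = 862030.96 in³, ΣAy_c = 1693423.27 in³.
x_c = 862030.96/18363.27 = 46.94 in; y_c = 1693423.27/18363.27 = 92.22 in.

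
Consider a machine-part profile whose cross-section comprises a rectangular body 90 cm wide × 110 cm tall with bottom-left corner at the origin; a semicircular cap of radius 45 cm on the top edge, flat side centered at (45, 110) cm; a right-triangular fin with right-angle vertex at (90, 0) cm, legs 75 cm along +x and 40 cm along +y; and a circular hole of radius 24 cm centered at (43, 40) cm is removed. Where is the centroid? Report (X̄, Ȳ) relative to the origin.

X̄ = 53.50 cm, Ȳ = 70.69 cm

Part | A | x̄ᵢ | ȳᵢ | A·x̄ᵢ | A·ȳᵢ
rectangular body | 9900.00 | 45.00 | 55.00 | 445500.00 | 544500.00
semicircular top | 3180.86 | 45.00 | 129.10 | 143138.82 | 410644.88
triangular fin | 1500.00 | 115.00 | 13.33 | 172500.00 | 20000.00
hole | -1809.56 | 43.00 | 40.00 | -77810.97 | -72382.29
Σ | 12771.31 |  |  | 683327.85 | 902762.59
X̄ = 683327.85 / 12771.31 = 53.50 cm
Ȳ = 902762.59 / 12771.31 = 70.69 cm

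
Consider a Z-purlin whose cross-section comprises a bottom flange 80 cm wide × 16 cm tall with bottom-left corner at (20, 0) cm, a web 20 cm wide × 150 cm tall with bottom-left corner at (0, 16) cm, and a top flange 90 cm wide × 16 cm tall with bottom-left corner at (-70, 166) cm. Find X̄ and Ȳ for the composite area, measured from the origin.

bottom flange: A = 80 × 16 = 1280.00, centroid at (60.00, 8.00).
web: A = 20 × 150 = 3000.00, centroid at (10.00, 91.00).
top flange: A = 90 × 16 = 1440.00, centroid at (-25.00, 174.00).
ΣA = 5720.00 cm²
ΣAX̄ = (1280.00)(60.00) + (3000.00)(10.00) + (1440.00)(-25.00) = 70800.00 cm³
ΣAȲ = (1280.00)(8.00) + (3000.00)(91.00) + (1440.00)(174.00) = 533800.00 cm³
X̄ = 70800.00 / 5720.00 = 12.38 cm
Ȳ = 533800.00 / 5720.00 = 93.32 cm

X̄ = 12.38 cm, Ȳ = 93.32 cm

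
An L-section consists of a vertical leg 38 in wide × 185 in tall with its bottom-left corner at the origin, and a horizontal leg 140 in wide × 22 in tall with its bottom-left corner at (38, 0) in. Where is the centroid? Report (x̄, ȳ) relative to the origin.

vertical leg: A = 38 × 185 = 7030.00, centroid at (19.00, 92.50).
horizontal leg: A = 140 × 22 = 3080.00, centroid at (108.00, 11.00).
ΣA = 10110.00 in²
ΣAx̄ = (7030.00)(19.00) + (3080.00)(108.00) = 466210.00 in³
ΣAȳ = (7030.00)(92.50) + (3080.00)(11.00) = 684155.00 in³
x̄ = 466210.00 / 10110.00 = 46.11 in
ȳ = 684155.00 / 10110.00 = 67.67 in

x̄ = 46.11 in, ȳ = 67.67 in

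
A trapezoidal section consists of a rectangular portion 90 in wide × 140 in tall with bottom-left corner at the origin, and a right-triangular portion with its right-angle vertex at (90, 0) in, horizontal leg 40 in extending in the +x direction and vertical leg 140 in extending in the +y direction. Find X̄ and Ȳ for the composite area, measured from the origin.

X̄ = 55.61 in, Ȳ = 65.76 in

rectangular portion: A = 90 × 140 = 12600.00, centroid at (45.00, 70.00).
triangular portion: A = ½·40·140 = 2800.00, centroid at (103.33, 46.67).
ΣA = 15400.00 in²
ΣAX̄ = (12600.00)(45.00) + (2800.00)(103.33) = 856333.33 in³
ΣAȲ = (12600.00)(70.00) + (2800.00)(46.67) = 1012666.67 in³
X̄ = 856333.33 / 15400.00 = 55.61 in
Ȳ = 1012666.67 / 15400.00 = 65.76 in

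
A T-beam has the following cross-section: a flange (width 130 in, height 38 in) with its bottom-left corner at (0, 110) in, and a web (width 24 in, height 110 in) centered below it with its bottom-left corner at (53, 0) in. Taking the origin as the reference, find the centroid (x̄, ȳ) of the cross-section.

web: A = 24 × 110 = 2640.00, centroid at (65.00, 55.00).
flange: A = 130 × 38 = 4940.00, centroid at (65.00, 129.00).
ΣA = 7580.00 in², ΣAx̄ = 492700.00 in³, ΣAȳ = 782460.00 in³.
x̄ = 492700.00/7580.00 = 65.00 in; ȳ = 782460.00/7580.00 = 103.23 in.

x̄ = 65.00 in, ȳ = 103.23 in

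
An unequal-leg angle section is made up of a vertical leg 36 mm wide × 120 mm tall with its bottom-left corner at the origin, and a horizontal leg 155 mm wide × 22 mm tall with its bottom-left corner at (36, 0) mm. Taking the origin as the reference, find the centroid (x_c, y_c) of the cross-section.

Part | A | x̄ᵢ | ȳᵢ | A·x̄ᵢ | A·ȳᵢ
vertical leg | 4320.00 | 18.00 | 60.00 | 77760.00 | 259200.00
horizontal leg | 3410.00 | 113.50 | 11.00 | 387035.00 | 37510.00
Σ | 7730.00 |  |  | 464795.00 | 296710.00
x_c = 464795.00 / 7730.00 = 60.13 mm
y_c = 296710.00 / 7730.00 = 38.38 mm

x_c = 60.13 mm, y_c = 38.38 mm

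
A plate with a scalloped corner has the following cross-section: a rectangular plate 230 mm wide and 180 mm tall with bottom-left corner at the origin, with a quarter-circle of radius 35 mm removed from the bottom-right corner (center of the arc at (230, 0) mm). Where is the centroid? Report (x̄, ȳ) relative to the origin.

x̄ = 112.62 mm, ȳ = 91.79 mm

plate: A = 230 × 180 = 41400.00, centroid at (115.00, 90.00).
removed quarter-circle: A = −¼π·35² = -962.11, centroid at (215.15, 14.85).
ΣA = 40437.89 mm², ΣAx̄ = 4554005.73 mm³, ΣAȳ = 3711708.33 mm³.
x̄ = 4554005.73/40437.89 = 112.62 mm; ȳ = 3711708.33/40437.89 = 91.79 mm.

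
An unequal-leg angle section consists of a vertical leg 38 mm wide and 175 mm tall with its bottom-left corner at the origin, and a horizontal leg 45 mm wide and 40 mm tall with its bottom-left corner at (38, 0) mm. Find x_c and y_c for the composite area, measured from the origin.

vertical leg: A = 38 × 175 = 6650.00, centroid at (19.00, 87.50).
horizontal leg: A = 45 × 40 = 1800.00, centroid at (60.50, 20.00).
ΣA = 8450.00 mm²
ΣAx_c = (6650.00)(19.00) + (1800.00)(60.50) = 235250.00 mm³
ΣAy_c = (6650.00)(87.50) + (1800.00)(20.00) = 617875.00 mm³
x_c = 235250.00 / 8450.00 = 27.84 mm
y_c = 617875.00 / 8450.00 = 73.12 mm

x_c = 27.84 mm, y_c = 73.12 mm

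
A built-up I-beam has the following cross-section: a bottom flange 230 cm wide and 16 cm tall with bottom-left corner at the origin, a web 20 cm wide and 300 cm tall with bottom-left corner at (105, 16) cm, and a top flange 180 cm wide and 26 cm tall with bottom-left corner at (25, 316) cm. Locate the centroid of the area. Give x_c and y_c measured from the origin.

x_c = 115.00 cm, y_c = 178.63 cm

Part | A | x̄ᵢ | ȳᵢ | A·x̄ᵢ | A·ȳᵢ
bottom flange | 3680.00 | 115.00 | 8.00 | 423200.00 | 29440.00
web | 6000.00 | 115.00 | 166.00 | 690000.00 | 996000.00
top flange | 4680.00 | 115.00 | 329.00 | 538200.00 | 1539720.00
Σ | 14360.00 |  |  | 1651400.00 | 2565160.00
x_c = 1651400.00 / 14360.00 = 115.00 cm
y_c = 2565160.00 / 14360.00 = 178.63 cm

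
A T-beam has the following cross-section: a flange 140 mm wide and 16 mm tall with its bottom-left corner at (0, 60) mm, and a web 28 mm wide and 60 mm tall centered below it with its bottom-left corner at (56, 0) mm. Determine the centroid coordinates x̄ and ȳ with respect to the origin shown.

x̄ = 70.00 mm, ȳ = 51.71 mm

web: A = 28 × 60 = 1680.00, centroid at (70.00, 30.00).
flange: A = 140 × 16 = 2240.00, centroid at (70.00, 68.00).
ΣA = 3920.00 mm²
ΣAx̄ = (1680.00)(70.00) + (2240.00)(70.00) = 274400.00 mm³
ΣAȳ = (1680.00)(30.00) + (2240.00)(68.00) = 202720.00 mm³
x̄ = 274400.00 / 3920.00 = 70.00 mm
ȳ = 202720.00 / 3920.00 = 51.71 mm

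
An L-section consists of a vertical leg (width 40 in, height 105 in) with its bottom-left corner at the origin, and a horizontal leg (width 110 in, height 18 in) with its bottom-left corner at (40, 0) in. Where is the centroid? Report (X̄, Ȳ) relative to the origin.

vertical leg: A = 40 × 105 = 4200.00, centroid at (20.00, 52.50).
horizontal leg: A = 110 × 18 = 1980.00, centroid at (95.00, 9.00).
ΣA = 6180.00 in², ΣAX̄ = 272100.00 in³, ΣAȲ = 238320.00 in³.
X̄ = 272100.00/6180.00 = 44.03 in; Ȳ = 238320.00/6180.00 = 38.56 in.

X̄ = 44.03 in, Ȳ = 38.56 in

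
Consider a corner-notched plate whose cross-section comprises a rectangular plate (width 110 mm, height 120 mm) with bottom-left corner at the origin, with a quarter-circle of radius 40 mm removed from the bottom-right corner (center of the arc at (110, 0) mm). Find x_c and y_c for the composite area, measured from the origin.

Part | A | x̄ᵢ | ȳᵢ | A·x̄ᵢ | A·ȳᵢ
plate | 13200.00 | 55.00 | 60.00 | 726000.00 | 792000.00
removed quarter-circle | -1256.64 | 93.02 | 16.98 | -116896.74 | -21333.33
Σ | 11943.36 |  |  | 609103.26 | 770666.67
x_c = 609103.26 / 11943.36 = 51.00 mm
y_c = 770666.67 / 11943.36 = 64.53 mm

x_c = 51.00 mm, y_c = 64.53 mm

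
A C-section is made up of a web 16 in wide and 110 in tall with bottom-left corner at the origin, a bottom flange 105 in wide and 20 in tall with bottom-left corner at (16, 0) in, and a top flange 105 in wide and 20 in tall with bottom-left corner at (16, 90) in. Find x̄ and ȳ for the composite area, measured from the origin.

Part | A | x̄ᵢ | ȳᵢ | A·x̄ᵢ | A·ȳᵢ
web | 1760.00 | 8.00 | 55.00 | 14080.00 | 96800.00
bottom flange | 2100.00 | 68.50 | 10.00 | 143850.00 | 21000.00
top flange | 2100.00 | 68.50 | 100.00 | 143850.00 | 210000.00
Σ | 5960.00 |  |  | 301780.00 | 327800.00
x̄ = 301780.00 / 5960.00 = 50.63 in
ȳ = 327800.00 / 5960.00 = 55.00 in

x̄ = 50.63 in, ȳ = 55.00 in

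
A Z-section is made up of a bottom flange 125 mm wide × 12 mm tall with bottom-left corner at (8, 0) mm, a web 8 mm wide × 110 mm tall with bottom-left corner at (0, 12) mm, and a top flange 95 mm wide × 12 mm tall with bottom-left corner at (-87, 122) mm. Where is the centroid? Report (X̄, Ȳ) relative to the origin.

Part | A | x̄ᵢ | ȳᵢ | A·x̄ᵢ | A·ȳᵢ
bottom flange | 1500.00 | 70.50 | 6.00 | 105750.00 | 9000.00
web | 880.00 | 4.00 | 67.00 | 3520.00 | 58960.00
top flange | 1140.00 | -39.50 | 128.00 | -45030.00 | 145920.00
Σ | 3520.00 |  |  | 64240.00 | 213880.00
X̄ = 64240.00 / 3520.00 = 18.25 mm
Ȳ = 213880.00 / 3520.00 = 60.76 mm

X̄ = 18.25 mm, Ȳ = 60.76 mm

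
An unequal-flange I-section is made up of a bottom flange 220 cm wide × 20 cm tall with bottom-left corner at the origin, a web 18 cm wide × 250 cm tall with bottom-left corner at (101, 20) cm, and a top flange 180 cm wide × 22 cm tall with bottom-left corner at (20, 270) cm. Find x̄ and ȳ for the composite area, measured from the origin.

Part | A | x̄ᵢ | ȳᵢ | A·x̄ᵢ | A·ȳᵢ
bottom flange | 4400.00 | 110.00 | 10.00 | 484000.00 | 44000.00
web | 4500.00 | 110.00 | 145.00 | 495000.00 | 652500.00
top flange | 3960.00 | 110.00 | 281.00 | 435600.00 | 1112760.00
Σ | 12860.00 |  |  | 1414600.00 | 1809260.00
x̄ = 1414600.00 / 12860.00 = 110.00 cm
ȳ = 1809260.00 / 12860.00 = 140.69 cm

x̄ = 110.00 cm, ȳ = 140.69 cm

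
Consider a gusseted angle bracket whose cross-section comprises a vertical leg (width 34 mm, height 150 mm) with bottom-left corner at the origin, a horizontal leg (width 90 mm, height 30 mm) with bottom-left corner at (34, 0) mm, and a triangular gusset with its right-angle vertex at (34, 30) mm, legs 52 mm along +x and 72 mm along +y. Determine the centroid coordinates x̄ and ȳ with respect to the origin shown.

Part | A | x̄ᵢ | ȳᵢ | A·x̄ᵢ | A·ȳᵢ
vertical leg | 5100.00 | 17.00 | 75.00 | 86700.00 | 382500.00
horizontal leg | 2700.00 | 79.00 | 15.00 | 213300.00 | 40500.00
gusset | 1872.00 | 51.33 | 54.00 | 96096.00 | 101088.00
Σ | 9672.00 |  |  | 396096.00 | 524088.00
x̄ = 396096.00 / 9672.00 = 40.95 mm
ȳ = 524088.00 / 9672.00 = 54.19 mm

x̄ = 40.95 mm, ȳ = 54.19 mm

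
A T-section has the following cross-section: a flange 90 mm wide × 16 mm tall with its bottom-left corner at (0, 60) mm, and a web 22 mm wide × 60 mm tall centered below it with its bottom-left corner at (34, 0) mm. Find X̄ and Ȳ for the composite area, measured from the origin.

web: A = 22 × 60 = 1320.00, centroid at (45.00, 30.00).
flange: A = 90 × 16 = 1440.00, centroid at (45.00, 68.00).
ΣA = 2760.00 mm²
ΣAX̄ = (1320.00)(45.00) + (1440.00)(45.00) = 124200.00 mm³
ΣAȲ = (1320.00)(30.00) + (1440.00)(68.00) = 137520.00 mm³
X̄ = 124200.00 / 2760.00 = 45.00 mm
Ȳ = 137520.00 / 2760.00 = 49.83 mm

X̄ = 45.00 mm, Ȳ = 49.83 mm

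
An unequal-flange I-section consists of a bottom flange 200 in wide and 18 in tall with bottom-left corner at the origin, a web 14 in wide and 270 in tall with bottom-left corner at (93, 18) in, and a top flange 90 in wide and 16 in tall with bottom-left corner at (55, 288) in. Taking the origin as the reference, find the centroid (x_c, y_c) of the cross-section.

Part | A | x̄ᵢ | ȳᵢ | A·x̄ᵢ | A·ȳᵢ
bottom flange | 3600.00 | 100.00 | 9.00 | 360000.00 | 32400.00
web | 3780.00 | 100.00 | 153.00 | 378000.00 | 578340.00
top flange | 1440.00 | 100.00 | 296.00 | 144000.00 | 426240.00
Σ | 8820.00 |  |  | 882000.00 | 1036980.00
x_c = 882000.00 / 8820.00 = 100.00 in
y_c = 1036980.00 / 8820.00 = 117.57 in

x_c = 100.00 in, y_c = 117.57 in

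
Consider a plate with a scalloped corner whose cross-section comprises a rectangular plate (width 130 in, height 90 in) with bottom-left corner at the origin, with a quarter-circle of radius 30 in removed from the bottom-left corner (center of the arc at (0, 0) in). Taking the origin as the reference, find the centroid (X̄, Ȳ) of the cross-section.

Part | A | x̄ᵢ | ȳᵢ | A·x̄ᵢ | A·ȳᵢ
plate | 11700.00 | 65.00 | 45.00 | 760500.00 | 526500.00
removed quarter-circle | -706.86 | 12.73 | 12.73 | -9000.00 | -9000.00
Σ | 10993.14 |  |  | 751500.00 | 517500.00
X̄ = 751500.00 / 10993.14 = 68.36 in
Ȳ = 517500.00 / 10993.14 = 47.07 in

X̄ = 68.36 in, Ȳ = 47.07 in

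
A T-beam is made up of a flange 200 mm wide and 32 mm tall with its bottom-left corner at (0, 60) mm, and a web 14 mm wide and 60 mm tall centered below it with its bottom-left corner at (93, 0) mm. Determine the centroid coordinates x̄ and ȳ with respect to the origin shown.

x̄ = 100.00 mm, ȳ = 70.66 mm

web: A = 14 × 60 = 840.00, centroid at (100.00, 30.00).
flange: A = 200 × 32 = 6400.00, centroid at (100.00, 76.00).
ΣA = 7240.00 mm², ΣAx̄ = 724000.00 mm³, ΣAȳ = 511600.00 mm³.
x̄ = 724000.00/7240.00 = 100.00 mm; ȳ = 511600.00/7240.00 = 70.66 mm.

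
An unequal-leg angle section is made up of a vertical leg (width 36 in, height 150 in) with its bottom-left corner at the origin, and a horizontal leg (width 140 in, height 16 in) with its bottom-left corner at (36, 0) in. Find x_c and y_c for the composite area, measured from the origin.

x_c = 43.80 in, y_c = 55.36 in

vertical leg: A = 36 × 150 = 5400.00, centroid at (18.00, 75.00).
horizontal leg: A = 140 × 16 = 2240.00, centroid at (106.00, 8.00).
ΣA = 7640.00 in²
ΣAx_c = (5400.00)(18.00) + (2240.00)(106.00) = 334640.00 in³
ΣAy_c = (5400.00)(75.00) + (2240.00)(8.00) = 422920.00 in³
x_c = 334640.00 / 7640.00 = 43.80 in
y_c = 422920.00 / 7640.00 = 55.36 in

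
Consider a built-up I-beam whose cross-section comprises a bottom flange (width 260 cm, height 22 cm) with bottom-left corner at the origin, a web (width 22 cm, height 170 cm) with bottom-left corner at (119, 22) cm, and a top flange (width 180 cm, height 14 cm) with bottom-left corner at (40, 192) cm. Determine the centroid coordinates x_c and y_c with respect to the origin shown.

x_c = 130.00 cm, y_c = 80.52 cm

Part | A | x̄ᵢ | ȳᵢ | A·x̄ᵢ | A·ȳᵢ
bottom flange | 5720.00 | 130.00 | 11.00 | 743600.00 | 62920.00
web | 3740.00 | 130.00 | 107.00 | 486200.00 | 400180.00
top flange | 2520.00 | 130.00 | 199.00 | 327600.00 | 501480.00
Σ | 11980.00 |  |  | 1557400.00 | 964580.00
x_c = 1557400.00 / 11980.00 = 130.00 cm
y_c = 964580.00 / 11980.00 = 80.52 cm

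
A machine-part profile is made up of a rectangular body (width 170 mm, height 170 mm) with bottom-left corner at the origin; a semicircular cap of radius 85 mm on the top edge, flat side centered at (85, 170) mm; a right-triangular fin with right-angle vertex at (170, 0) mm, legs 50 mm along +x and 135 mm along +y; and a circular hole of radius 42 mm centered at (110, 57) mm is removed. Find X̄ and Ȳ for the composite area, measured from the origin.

Part | A | x̄ᵢ | ȳᵢ | A·x̄ᵢ | A·ȳᵢ
rectangular body | 28900.00 | 85.00 | 85.00 | 2456500.00 | 2456500.00
semicircular top | 11349.00 | 85.00 | 206.08 | 964665.29 | 2338747.26
triangular fin | 3375.00 | 186.67 | 45.00 | 630000.00 | 151875.00
hole | -5541.77 | 110.00 | 57.00 | -609594.64 | -315880.86
Σ | 38082.23 |  |  | 3441570.66 | 4631241.40
X̄ = 3441570.66 / 38082.23 = 90.37 mm
Ȳ = 4631241.40 / 38082.23 = 121.61 mm

X̄ = 90.37 mm, Ȳ = 121.61 mm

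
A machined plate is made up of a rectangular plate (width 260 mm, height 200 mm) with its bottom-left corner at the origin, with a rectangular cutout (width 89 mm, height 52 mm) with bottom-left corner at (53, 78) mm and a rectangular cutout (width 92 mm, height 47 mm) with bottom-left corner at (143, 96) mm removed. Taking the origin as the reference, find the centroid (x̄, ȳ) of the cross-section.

plate: A = 260 × 200 = 52000.00, centroid at (130.00, 100.00).
hole 1: A = −(89 × 52) = -4628.00, centroid at (97.50, 104.00).
hole 2: A = −(92 × 47) = -4324.00, centroid at (189.00, 119.50).
ΣA = 43048.00 mm², ΣAx̄ = 5491534.00 mm³, ΣAȳ = 4201970.00 mm³.
x̄ = 5491534.00/43048.00 = 127.57 mm; ȳ = 4201970.00/43048.00 = 97.61 mm.

x̄ = 127.57 mm, ȳ = 97.61 mm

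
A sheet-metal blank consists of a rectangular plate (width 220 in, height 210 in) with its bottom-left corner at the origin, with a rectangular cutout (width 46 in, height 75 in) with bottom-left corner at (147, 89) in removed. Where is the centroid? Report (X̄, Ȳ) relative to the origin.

plate: A = 220 × 210 = 46200.00, centroid at (110.00, 105.00).
hole: A = −(46 × 75) = -3450.00, centroid at (170.00, 126.50).
ΣA = 42750.00 in²
ΣAX̄ = (46200.00)(110.00) + (-3450.00)(170.00) = 4495500.00 in³
ΣAȲ = (46200.00)(105.00) + (-3450.00)(126.50) = 4414575.00 in³
X̄ = 4495500.00 / 42750.00 = 105.16 in
Ȳ = 4414575.00 / 42750.00 = 103.26 in

X̄ = 105.16 in, Ȳ = 103.26 in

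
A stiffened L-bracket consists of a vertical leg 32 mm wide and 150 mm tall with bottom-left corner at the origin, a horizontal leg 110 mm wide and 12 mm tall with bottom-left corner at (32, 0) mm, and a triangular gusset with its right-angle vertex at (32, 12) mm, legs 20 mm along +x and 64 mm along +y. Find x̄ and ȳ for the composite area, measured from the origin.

Part | A | x̄ᵢ | ȳᵢ | A·x̄ᵢ | A·ȳᵢ
vertical leg | 4800.00 | 16.00 | 75.00 | 76800.00 | 360000.00
horizontal leg | 1320.00 | 87.00 | 6.00 | 114840.00 | 7920.00
gusset | 640.00 | 38.67 | 33.33 | 24746.67 | 21333.33
Σ | 6760.00 |  |  | 216386.67 | 389253.33
x̄ = 216386.67 / 6760.00 = 32.01 mm
ȳ = 389253.33 / 6760.00 = 57.58 mm

x̄ = 32.01 mm, ȳ = 57.58 mm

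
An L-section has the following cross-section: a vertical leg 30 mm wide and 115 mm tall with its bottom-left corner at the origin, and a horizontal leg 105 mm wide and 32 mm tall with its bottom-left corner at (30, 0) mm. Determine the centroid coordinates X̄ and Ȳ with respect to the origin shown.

X̄ = 48.30 mm, Ȳ = 37.02 mm

vertical leg: A = 30 × 115 = 3450.00, centroid at (15.00, 57.50).
horizontal leg: A = 105 × 32 = 3360.00, centroid at (82.50, 16.00).
ΣA = 6810.00 mm²
ΣAX̄ = (3450.00)(15.00) + (3360.00)(82.50) = 328950.00 mm³
ΣAȲ = (3450.00)(57.50) + (3360.00)(16.00) = 252135.00 mm³
X̄ = 328950.00 / 6810.00 = 48.30 mm
Ȳ = 252135.00 / 6810.00 = 37.02 mm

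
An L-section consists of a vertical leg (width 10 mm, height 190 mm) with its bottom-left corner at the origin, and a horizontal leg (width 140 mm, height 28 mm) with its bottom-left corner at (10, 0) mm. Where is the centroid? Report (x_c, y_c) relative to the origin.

Part | A | x̄ᵢ | ȳᵢ | A·x̄ᵢ | A·ȳᵢ
vertical leg | 1900.00 | 5.00 | 95.00 | 9500.00 | 180500.00
horizontal leg | 3920.00 | 80.00 | 14.00 | 313600.00 | 54880.00
Σ | 5820.00 |  |  | 323100.00 | 235380.00
x_c = 323100.00 / 5820.00 = 55.52 mm
y_c = 235380.00 / 5820.00 = 40.44 mm

x_c = 55.52 mm, y_c = 40.44 mm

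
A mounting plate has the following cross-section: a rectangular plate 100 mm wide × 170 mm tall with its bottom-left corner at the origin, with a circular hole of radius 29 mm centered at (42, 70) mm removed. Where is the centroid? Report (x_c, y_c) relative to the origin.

plate: A = 100 × 170 = 17000.00, centroid at (50.00, 85.00).
hole: A = −π·29² = -2642.08, centroid at (42.00, 70.00).
ΣA = 14357.92 mm², ΣAx_c = 739032.66 mm³, ΣAy_c = 1260054.44 mm³.
x_c = 739032.66/14357.92 = 51.47 mm; y_c = 1260054.44/14357.92 = 87.76 mm.

x_c = 51.47 mm, y_c = 87.76 mm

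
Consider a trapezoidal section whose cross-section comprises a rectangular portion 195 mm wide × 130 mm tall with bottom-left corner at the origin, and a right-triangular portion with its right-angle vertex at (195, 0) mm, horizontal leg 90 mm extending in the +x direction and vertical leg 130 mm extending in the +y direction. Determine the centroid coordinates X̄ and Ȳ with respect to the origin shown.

rectangular portion: A = 195 × 130 = 25350.00, centroid at (97.50, 65.00).
triangular portion: A = ½·90·130 = 5850.00, centroid at (225.00, 43.33).
ΣA = 31200.00 mm², ΣAX̄ = 3787875.00 mm³, ΣAȲ = 1901250.00 mm³.
X̄ = 3787875.00/31200.00 = 121.41 mm; Ȳ = 1901250.00/31200.00 = 60.94 mm.

X̄ = 121.41 mm, Ȳ = 60.94 mm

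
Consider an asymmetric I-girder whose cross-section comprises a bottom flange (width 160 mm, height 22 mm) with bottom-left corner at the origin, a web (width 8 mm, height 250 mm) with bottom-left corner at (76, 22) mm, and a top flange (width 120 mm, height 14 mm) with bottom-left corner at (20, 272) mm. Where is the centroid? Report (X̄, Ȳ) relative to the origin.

bottom flange: A = 160 × 22 = 3520.00, centroid at (80.00, 11.00).
web: A = 8 × 250 = 2000.00, centroid at (80.00, 147.00).
top flange: A = 120 × 14 = 1680.00, centroid at (80.00, 279.00).
ΣA = 7200.00 mm²
ΣAX̄ = (3520.00)(80.00) + (2000.00)(80.00) + (1680.00)(80.00) = 576000.00 mm³
ΣAȲ = (3520.00)(11.00) + (2000.00)(147.00) + (1680.00)(279.00) = 801440.00 mm³
X̄ = 576000.00 / 7200.00 = 80.00 mm
Ȳ = 801440.00 / 7200.00 = 111.31 mm

X̄ = 80.00 mm, Ȳ = 111.31 mm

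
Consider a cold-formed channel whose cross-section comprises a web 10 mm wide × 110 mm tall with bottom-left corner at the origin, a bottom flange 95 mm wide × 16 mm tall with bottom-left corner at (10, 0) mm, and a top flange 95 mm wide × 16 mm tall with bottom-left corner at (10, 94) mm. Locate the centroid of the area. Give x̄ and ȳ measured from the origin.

x̄ = 43.55 mm, ȳ = 55.00 mm

web: A = 10 × 110 = 1100.00, centroid at (5.00, 55.00).
bottom flange: A = 95 × 16 = 1520.00, centroid at (57.50, 8.00).
top flange: A = 95 × 16 = 1520.00, centroid at (57.50, 102.00).
ΣA = 4140.00 mm²
ΣAx̄ = (1100.00)(5.00) + (1520.00)(57.50) + (1520.00)(57.50) = 180300.00 mm³
ΣAȳ = (1100.00)(55.00) + (1520.00)(8.00) + (1520.00)(102.00) = 227700.00 mm³
x̄ = 180300.00 / 4140.00 = 43.55 mm
ȳ = 227700.00 / 4140.00 = 55.00 mm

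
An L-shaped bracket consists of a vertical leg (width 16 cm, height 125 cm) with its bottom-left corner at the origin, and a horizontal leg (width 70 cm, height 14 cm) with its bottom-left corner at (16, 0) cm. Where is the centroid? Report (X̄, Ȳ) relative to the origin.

Part | A | x̄ᵢ | ȳᵢ | A·x̄ᵢ | A·ȳᵢ
vertical leg | 2000.00 | 8.00 | 62.50 | 16000.00 | 125000.00
horizontal leg | 980.00 | 51.00 | 7.00 | 49980.00 | 6860.00
Σ | 2980.00 |  |  | 65980.00 | 131860.00
X̄ = 65980.00 / 2980.00 = 22.14 cm
Ȳ = 131860.00 / 2980.00 = 44.25 cm

X̄ = 22.14 cm, Ȳ = 44.25 cm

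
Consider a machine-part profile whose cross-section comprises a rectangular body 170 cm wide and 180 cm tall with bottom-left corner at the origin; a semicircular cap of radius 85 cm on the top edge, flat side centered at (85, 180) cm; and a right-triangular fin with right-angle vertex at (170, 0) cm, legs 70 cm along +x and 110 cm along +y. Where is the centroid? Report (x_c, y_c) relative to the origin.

x_c = 94.11 cm, y_c = 116.76 cm

Part | A | x̄ᵢ | ȳᵢ | A·x̄ᵢ | A·ȳᵢ
rectangular body | 30600.00 | 85.00 | 90.00 | 2601000.00 | 2754000.00
semicircular top | 11349.00 | 85.00 | 216.08 | 964665.29 | 2452237.29
triangular fin | 3850.00 | 193.33 | 36.67 | 744333.33 | 141166.67
Σ | 45799.00 |  |  | 4309998.63 | 5347403.96
x_c = 4309998.63 / 45799.00 = 94.11 cm
y_c = 5347403.96 / 45799.00 = 116.76 cm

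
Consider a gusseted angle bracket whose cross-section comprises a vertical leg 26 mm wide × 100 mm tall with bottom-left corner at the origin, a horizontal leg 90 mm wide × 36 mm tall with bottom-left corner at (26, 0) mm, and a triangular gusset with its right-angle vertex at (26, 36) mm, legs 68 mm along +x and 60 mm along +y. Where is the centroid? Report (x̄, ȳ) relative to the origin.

vertical leg: A = 26 × 100 = 2600.00, centroid at (13.00, 50.00).
horizontal leg: A = 90 × 36 = 3240.00, centroid at (71.00, 18.00).
gusset: A = ½·68·60 = 2040.00, centroid at (48.67, 56.00).
ΣA = 7880.00 mm²
ΣAx̄ = (2600.00)(13.00) + (3240.00)(71.00) + (2040.00)(48.67) = 363120.00 mm³
ΣAȳ = (2600.00)(50.00) + (3240.00)(18.00) + (2040.00)(56.00) = 302560.00 mm³
x̄ = 363120.00 / 7880.00 = 46.08 mm
ȳ = 302560.00 / 7880.00 = 38.40 mm

x̄ = 46.08 mm, ȳ = 38.40 mm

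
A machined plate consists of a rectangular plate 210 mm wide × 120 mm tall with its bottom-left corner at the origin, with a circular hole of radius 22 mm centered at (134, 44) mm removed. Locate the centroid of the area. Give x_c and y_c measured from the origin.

plate: A = 210 × 120 = 25200.00, centroid at (105.00, 60.00).
hole: A = −π·22² = -1520.53, centroid at (134.00, 44.00).
ΣA = 23679.47 mm², ΣAx_c = 2442248.87 mm³, ΣAy_c = 1445096.64 mm³.
x_c = 2442248.87/23679.47 = 103.14 mm; y_c = 1445096.64/23679.47 = 61.03 mm.

x_c = 103.14 mm, y_c = 61.03 mm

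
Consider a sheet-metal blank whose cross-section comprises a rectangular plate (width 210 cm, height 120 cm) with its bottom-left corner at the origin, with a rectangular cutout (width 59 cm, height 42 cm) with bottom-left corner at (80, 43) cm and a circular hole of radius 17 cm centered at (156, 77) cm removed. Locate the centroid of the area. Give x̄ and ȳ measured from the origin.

plate: A = 210 × 120 = 25200.00, centroid at (105.00, 60.00).
hole 1: A = −(59 × 42) = -2478.00, centroid at (109.50, 64.00).
hole 2: A = −π·17² = -907.92, centroid at (156.00, 77.00).
ΣA = 21814.08 cm², ΣAx̄ = 2233023.44 cm³, ΣAȳ = 1283498.14 cm³.
x̄ = 2233023.44/21814.08 = 102.37 cm; ȳ = 1283498.14/21814.08 = 58.84 cm.

x̄ = 102.37 cm, ȳ = 58.84 cm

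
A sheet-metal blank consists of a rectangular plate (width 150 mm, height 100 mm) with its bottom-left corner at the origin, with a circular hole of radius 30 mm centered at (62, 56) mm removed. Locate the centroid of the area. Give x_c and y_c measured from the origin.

x_c = 78.02 mm, y_c = 48.61 mm

plate: A = 150 × 100 = 15000.00, centroid at (75.00, 50.00).
hole: A = −π·30² = -2827.43, centroid at (62.00, 56.00).
ΣA = 12172.57 mm²
ΣAx_c = (15000.00)(75.00) + (-2827.43)(62.00) = 949699.13 mm³
ΣAy_c = (15000.00)(50.00) + (-2827.43)(56.00) = 591663.73 mm³
x_c = 949699.13 / 12172.57 = 78.02 mm
y_c = 591663.73 / 12172.57 = 48.61 mm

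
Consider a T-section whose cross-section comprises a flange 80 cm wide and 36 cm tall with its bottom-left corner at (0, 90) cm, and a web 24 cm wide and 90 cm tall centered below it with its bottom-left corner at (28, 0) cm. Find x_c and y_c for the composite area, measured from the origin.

x_c = 40.00 cm, y_c = 81.00 cm

web: A = 24 × 90 = 2160.00, centroid at (40.00, 45.00).
flange: A = 80 × 36 = 2880.00, centroid at (40.00, 108.00).
ΣA = 5040.00 cm²
ΣAx_c = (2160.00)(40.00) + (2880.00)(40.00) = 201600.00 cm³
ΣAy_c = (2160.00)(45.00) + (2880.00)(108.00) = 408240.00 cm³
x_c = 201600.00 / 5040.00 = 40.00 cm
y_c = 408240.00 / 5040.00 = 81.00 cm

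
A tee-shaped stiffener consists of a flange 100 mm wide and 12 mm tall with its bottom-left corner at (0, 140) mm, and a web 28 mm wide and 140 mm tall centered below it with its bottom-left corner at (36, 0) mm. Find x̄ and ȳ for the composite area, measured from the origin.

web: A = 28 × 140 = 3920.00, centroid at (50.00, 70.00).
flange: A = 100 × 12 = 1200.00, centroid at (50.00, 146.00).
ΣA = 5120.00 mm², ΣAx̄ = 256000.00 mm³, ΣAȳ = 449600.00 mm³.
x̄ = 256000.00/5120.00 = 50.00 mm; ȳ = 449600.00/5120.00 = 87.81 mm.

x̄ = 50.00 mm, ȳ = 87.81 mm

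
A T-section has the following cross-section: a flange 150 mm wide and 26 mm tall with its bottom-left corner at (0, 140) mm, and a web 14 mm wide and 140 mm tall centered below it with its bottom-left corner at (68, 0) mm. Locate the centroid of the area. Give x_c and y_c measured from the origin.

Part | A | x̄ᵢ | ȳᵢ | A·x̄ᵢ | A·ȳᵢ
web | 1960.00 | 75.00 | 70.00 | 147000.00 | 137200.00
flange | 3900.00 | 75.00 | 153.00 | 292500.00 | 596700.00
Σ | 5860.00 |  |  | 439500.00 | 733900.00
x_c = 439500.00 / 5860.00 = 75.00 mm
y_c = 733900.00 / 5860.00 = 125.24 mm

x_c = 75.00 mm, y_c = 125.24 mm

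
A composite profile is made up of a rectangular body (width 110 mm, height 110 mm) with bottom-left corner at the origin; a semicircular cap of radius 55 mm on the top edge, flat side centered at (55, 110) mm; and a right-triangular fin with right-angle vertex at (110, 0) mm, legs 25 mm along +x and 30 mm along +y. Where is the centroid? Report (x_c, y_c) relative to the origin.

x_c = 56.38 mm, y_c = 75.63 mm

Part | A | x̄ᵢ | ȳᵢ | A·x̄ᵢ | A·ȳᵢ
rectangular body | 12100.00 | 55.00 | 55.00 | 665500.00 | 665500.00
semicircular top | 4751.66 | 55.00 | 133.34 | 261341.24 | 633599.14
triangular fin | 375.00 | 118.33 | 10.00 | 44375.00 | 3750.00
Σ | 17226.66 |  |  | 971216.24 | 1302849.14
x_c = 971216.24 / 17226.66 = 56.38 mm
y_c = 1302849.14 / 17226.66 = 75.63 mm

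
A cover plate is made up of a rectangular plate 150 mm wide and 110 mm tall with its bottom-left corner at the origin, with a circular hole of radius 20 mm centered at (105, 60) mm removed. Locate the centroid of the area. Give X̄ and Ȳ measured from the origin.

plate: A = 150 × 110 = 16500.00, centroid at (75.00, 55.00).
hole: A = −π·20² = -1256.64, centroid at (105.00, 60.00).
ΣA = 15243.36 mm²
ΣAX̄ = (16500.00)(75.00) + (-1256.64)(105.00) = 1105553.11 mm³
ΣAȲ = (16500.00)(55.00) + (-1256.64)(60.00) = 832101.78 mm³
X̄ = 1105553.11 / 15243.36 = 72.53 mm
Ȳ = 832101.78 / 15243.36 = 54.59 mm

X̄ = 72.53 mm, Ȳ = 54.59 mm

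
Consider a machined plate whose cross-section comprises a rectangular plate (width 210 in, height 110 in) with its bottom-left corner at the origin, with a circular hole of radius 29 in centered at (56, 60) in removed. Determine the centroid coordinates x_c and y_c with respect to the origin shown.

x_c = 111.33 in, y_c = 54.35 in

Part | A | x̄ᵢ | ȳᵢ | A·x̄ᵢ | A·ȳᵢ
plate | 23100.00 | 105.00 | 55.00 | 2425500.00 | 1270500.00
hole | -2642.08 | 56.00 | 60.00 | -147956.45 | -158524.77
Σ | 20457.92 |  |  | 2277543.55 | 1111975.23
x_c = 2277543.55 / 20457.92 = 111.33 in
y_c = 1111975.23 / 20457.92 = 54.35 in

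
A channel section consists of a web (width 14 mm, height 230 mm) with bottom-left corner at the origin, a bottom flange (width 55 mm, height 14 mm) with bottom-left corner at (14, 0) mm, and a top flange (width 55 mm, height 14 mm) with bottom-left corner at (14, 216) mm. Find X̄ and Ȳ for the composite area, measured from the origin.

X̄ = 18.16 mm, Ȳ = 115.00 mm

Part | A | x̄ᵢ | ȳᵢ | A·x̄ᵢ | A·ȳᵢ
web | 3220.00 | 7.00 | 115.00 | 22540.00 | 370300.00
bottom flange | 770.00 | 41.50 | 7.00 | 31955.00 | 5390.00
top flange | 770.00 | 41.50 | 223.00 | 31955.00 | 171710.00
Σ | 4760.00 |  |  | 86450.00 | 547400.00
X̄ = 86450.00 / 4760.00 = 18.16 mm
Ȳ = 547400.00 / 4760.00 = 115.00 mm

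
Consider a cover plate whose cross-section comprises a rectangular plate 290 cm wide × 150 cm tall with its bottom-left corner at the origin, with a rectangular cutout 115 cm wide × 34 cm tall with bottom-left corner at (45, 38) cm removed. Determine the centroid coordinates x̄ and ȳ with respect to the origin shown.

x̄ = 149.20 cm, ȳ = 76.98 cm

plate: A = 290 × 150 = 43500.00, centroid at (145.00, 75.00).
hole: A = −(115 × 34) = -3910.00, centroid at (102.50, 55.00).
ΣA = 39590.00 cm²
ΣAx̄ = (43500.00)(145.00) + (-3910.00)(102.50) = 5906725.00 cm³
ΣAȳ = (43500.00)(75.00) + (-3910.00)(55.00) = 3047450.00 cm³
x̄ = 5906725.00 / 39590.00 = 149.20 cm
ȳ = 3047450.00 / 39590.00 = 76.98 cm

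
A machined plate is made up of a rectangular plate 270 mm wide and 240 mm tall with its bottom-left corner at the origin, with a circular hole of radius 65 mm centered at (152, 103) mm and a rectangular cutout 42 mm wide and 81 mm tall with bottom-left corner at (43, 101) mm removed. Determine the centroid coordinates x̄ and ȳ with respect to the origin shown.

x̄ = 135.33 mm, ȳ = 123.17 mm

plate: A = 270 × 240 = 64800.00, centroid at (135.00, 120.00).
hole 1: A = −π·65² = -13273.23, centroid at (152.00, 103.00).
hole 2: A = −(42 × 81) = -3402.00, centroid at (64.00, 141.50).
ΣA = 48124.77 mm²
ΣAx̄ = (64800.00)(135.00) + (-13273.23)(152.00) + (-3402.00)(64.00) = 6512741.20 mm³
ΣAȳ = (64800.00)(120.00) + (-13273.23)(103.00) + (-3402.00)(141.50) = 5927474.42 mm³
x̄ = 6512741.20 / 48124.77 = 135.33 mm
ȳ = 5927474.42 / 48124.77 = 123.17 mm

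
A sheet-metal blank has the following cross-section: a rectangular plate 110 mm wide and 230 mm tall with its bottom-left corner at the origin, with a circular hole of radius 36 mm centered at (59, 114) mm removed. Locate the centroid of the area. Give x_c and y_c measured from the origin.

x_c = 54.23 mm, y_c = 115.19 mm

Part | A | x̄ᵢ | ȳᵢ | A·x̄ᵢ | A·ȳᵢ
plate | 25300.00 | 55.00 | 115.00 | 1391500.00 | 2909500.00
hole | -4071.50 | 59.00 | 114.00 | -240218.74 | -464151.47
Σ | 21228.50 |  |  | 1151281.26 | 2445348.53
x_c = 1151281.26 / 21228.50 = 54.23 mm
y_c = 2445348.53 / 21228.50 = 115.19 mm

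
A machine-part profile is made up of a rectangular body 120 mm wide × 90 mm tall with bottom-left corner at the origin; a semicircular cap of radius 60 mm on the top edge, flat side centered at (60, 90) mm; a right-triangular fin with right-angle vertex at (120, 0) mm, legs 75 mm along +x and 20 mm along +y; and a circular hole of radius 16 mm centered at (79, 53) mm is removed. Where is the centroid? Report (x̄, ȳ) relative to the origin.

Part | A | x̄ᵢ | ȳᵢ | A·x̄ᵢ | A·ȳᵢ
rectangular body | 10800.00 | 60.00 | 45.00 | 648000.00 | 486000.00
semicircular top | 5654.87 | 60.00 | 115.46 | 339292.01 | 652938.01
triangular fin | 750.00 | 145.00 | 6.67 | 108750.00 | 5000.00
hole | -804.25 | 79.00 | 53.00 | -63535.57 | -42625.13
Σ | 16400.62 |  |  | 1032506.44 | 1101312.88
x̄ = 1032506.44 / 16400.62 = 62.96 mm
ȳ = 1101312.88 / 16400.62 = 67.15 mm

x̄ = 62.96 mm, ȳ = 67.15 mm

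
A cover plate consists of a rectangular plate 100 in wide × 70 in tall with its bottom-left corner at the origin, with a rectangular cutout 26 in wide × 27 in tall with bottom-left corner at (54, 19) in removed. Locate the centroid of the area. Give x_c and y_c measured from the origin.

Part | A | x̄ᵢ | ȳᵢ | A·x̄ᵢ | A·ȳᵢ
plate | 7000.00 | 50.00 | 35.00 | 350000.00 | 245000.00
hole | -702.00 | 67.00 | 32.50 | -47034.00 | -22815.00
Σ | 6298.00 |  |  | 302966.00 | 222185.00
x_c = 302966.00 / 6298.00 = 48.11 in
y_c = 222185.00 / 6298.00 = 35.28 in

x_c = 48.11 in, y_c = 35.28 in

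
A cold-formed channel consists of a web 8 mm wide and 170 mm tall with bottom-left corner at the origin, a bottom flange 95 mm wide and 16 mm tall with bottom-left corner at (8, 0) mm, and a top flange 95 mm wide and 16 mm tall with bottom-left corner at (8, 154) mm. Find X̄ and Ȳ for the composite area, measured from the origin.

X̄ = 39.58 mm, Ȳ = 85.00 mm

Part | A | x̄ᵢ | ȳᵢ | A·x̄ᵢ | A·ȳᵢ
web | 1360.00 | 4.00 | 85.00 | 5440.00 | 115600.00
bottom flange | 1520.00 | 55.50 | 8.00 | 84360.00 | 12160.00
top flange | 1520.00 | 55.50 | 162.00 | 84360.00 | 246240.00
Σ | 4400.00 |  |  | 174160.00 | 374000.00
X̄ = 174160.00 / 4400.00 = 39.58 mm
Ȳ = 374000.00 / 4400.00 = 85.00 mm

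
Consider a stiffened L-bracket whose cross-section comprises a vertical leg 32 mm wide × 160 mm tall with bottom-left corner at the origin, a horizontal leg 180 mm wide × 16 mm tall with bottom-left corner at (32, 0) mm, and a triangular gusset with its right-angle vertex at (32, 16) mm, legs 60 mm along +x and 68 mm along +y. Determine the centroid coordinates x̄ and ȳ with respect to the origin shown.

vertical leg: A = 32 × 160 = 5120.00, centroid at (16.00, 80.00).
horizontal leg: A = 180 × 16 = 2880.00, centroid at (122.00, 8.00).
gusset: A = ½·60·68 = 2040.00, centroid at (52.00, 38.67).
ΣA = 10040.00 mm², ΣAx̄ = 539360.00 mm³, ΣAȳ = 511520.00 mm³.
x̄ = 539360.00/10040.00 = 53.72 mm; ȳ = 511520.00/10040.00 = 50.95 mm.

x̄ = 53.72 mm, ȳ = 50.95 mm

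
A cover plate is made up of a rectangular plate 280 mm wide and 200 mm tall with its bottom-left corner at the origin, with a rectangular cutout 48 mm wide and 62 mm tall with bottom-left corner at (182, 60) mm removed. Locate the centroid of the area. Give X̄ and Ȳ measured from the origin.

X̄ = 136.30 mm, Ȳ = 100.51 mm

plate: A = 280 × 200 = 56000.00, centroid at (140.00, 100.00).
hole: A = −(48 × 62) = -2976.00, centroid at (206.00, 91.00).
ΣA = 53024.00 mm²
ΣAX̄ = (56000.00)(140.00) + (-2976.00)(206.00) = 7226944.00 mm³
ΣAȲ = (56000.00)(100.00) + (-2976.00)(91.00) = 5329184.00 mm³
X̄ = 7226944.00 / 53024.00 = 136.30 mm
Ȳ = 5329184.00 / 53024.00 = 100.51 mm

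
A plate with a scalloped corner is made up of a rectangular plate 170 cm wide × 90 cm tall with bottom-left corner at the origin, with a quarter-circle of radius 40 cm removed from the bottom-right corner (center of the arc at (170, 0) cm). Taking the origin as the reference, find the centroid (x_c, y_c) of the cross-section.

x_c = 78.91 cm, y_c = 47.51 cm

plate: A = 170 × 90 = 15300.00, centroid at (85.00, 45.00).
removed quarter-circle: A = −¼π·40² = -1256.64, centroid at (153.02, 16.98).
ΣA = 14043.36 cm², ΣAx_c = 1108205.03 cm³, ΣAy_c = 667166.67 cm³.
x_c = 1108205.03/14043.36 = 78.91 cm; y_c = 667166.67/14043.36 = 47.51 cm.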